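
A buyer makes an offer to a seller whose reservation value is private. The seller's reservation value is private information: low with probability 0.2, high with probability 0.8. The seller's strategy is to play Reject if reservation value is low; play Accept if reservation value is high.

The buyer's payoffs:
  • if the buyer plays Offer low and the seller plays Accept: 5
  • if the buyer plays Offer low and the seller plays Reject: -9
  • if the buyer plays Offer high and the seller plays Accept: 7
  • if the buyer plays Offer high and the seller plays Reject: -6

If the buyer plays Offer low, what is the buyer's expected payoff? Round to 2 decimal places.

2.20

E[Offer low] = 0.2·(-9) + 0.8·5 = (-1.8) + 4 = 2.2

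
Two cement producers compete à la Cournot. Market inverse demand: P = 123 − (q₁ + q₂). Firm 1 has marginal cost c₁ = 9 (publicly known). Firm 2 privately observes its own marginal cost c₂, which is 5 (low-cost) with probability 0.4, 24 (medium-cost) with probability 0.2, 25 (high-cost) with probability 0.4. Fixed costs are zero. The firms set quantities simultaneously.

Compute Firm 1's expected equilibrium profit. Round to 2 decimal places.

Type-c best response for Firm 2: q₂(c) = (123 − c)/2 − q₁/2.
Firm 1 maximizes expected profit; its first-order condition is 123 − 2q₁ − E[q₂] − 9 = 0.
Substituting E[q₂] and solving: E[c₂] = 16.8, so q₁ = (123 − 2·9 + 16.8)/3 = 40.6.
E[P] = 123 − (q₁ + E[q₂]) = 49.6; Firm 1's expected profit = (E[P] − 9)·q₁ = (49.6 − 9)·40.6 = 1648.36.

1648.36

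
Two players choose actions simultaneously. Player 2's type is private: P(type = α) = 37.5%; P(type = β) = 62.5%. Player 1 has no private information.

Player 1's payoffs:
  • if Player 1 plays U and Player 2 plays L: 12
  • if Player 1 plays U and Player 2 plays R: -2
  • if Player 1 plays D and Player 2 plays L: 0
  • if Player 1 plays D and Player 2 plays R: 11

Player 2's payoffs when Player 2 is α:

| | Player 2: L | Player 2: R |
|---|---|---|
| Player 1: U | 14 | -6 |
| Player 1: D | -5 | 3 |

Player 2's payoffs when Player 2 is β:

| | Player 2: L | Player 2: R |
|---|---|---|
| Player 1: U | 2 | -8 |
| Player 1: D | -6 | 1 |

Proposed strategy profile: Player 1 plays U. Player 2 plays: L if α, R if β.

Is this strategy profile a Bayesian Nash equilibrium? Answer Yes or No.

A profile is a BNE iff every type of every player is best-responding given beliefs about the other side.
Player 1 plays U: E[U] = 0.375·(12) + 0.625·(-2) = 3.25; E[D] = 6.875. Not best-responding. ✗
Player 2 (type α), facing U: L gives 14, R gives -6. Proposed L is best. ✓
Player 2 (type β), facing U: L gives 2, R gives -8. Proposed R is not best — profitable deviation exists. ✗

No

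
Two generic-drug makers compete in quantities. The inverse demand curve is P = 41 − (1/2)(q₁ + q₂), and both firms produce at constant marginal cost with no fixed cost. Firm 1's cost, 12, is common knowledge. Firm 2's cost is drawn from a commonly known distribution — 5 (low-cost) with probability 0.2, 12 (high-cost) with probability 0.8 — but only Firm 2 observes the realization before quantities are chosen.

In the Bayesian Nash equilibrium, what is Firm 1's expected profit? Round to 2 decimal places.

169.28

Firm 2 with cost c maximizes (41 − (1/2)(q₁+q₂) − c)·q₂, giving q₂(c) = (41 − c − (1/2)q₁).
E[c₂] = 0.2·5 + 0.8·12 = 10.6
Firm 1's FOC against E[q₂] yields q₁ = (41 − 2·12 + E[c₂])/(3/2) = (41 − 24 + 10.6)/(3/2) = 18.4.
E[P] = 41 − (1/2)·(q₁ + E[q₂]) = 21.2; Firm 1's expected profit = (E[P] − 12)·q₁ = (21.2 − 12)·18.4 = 169.28.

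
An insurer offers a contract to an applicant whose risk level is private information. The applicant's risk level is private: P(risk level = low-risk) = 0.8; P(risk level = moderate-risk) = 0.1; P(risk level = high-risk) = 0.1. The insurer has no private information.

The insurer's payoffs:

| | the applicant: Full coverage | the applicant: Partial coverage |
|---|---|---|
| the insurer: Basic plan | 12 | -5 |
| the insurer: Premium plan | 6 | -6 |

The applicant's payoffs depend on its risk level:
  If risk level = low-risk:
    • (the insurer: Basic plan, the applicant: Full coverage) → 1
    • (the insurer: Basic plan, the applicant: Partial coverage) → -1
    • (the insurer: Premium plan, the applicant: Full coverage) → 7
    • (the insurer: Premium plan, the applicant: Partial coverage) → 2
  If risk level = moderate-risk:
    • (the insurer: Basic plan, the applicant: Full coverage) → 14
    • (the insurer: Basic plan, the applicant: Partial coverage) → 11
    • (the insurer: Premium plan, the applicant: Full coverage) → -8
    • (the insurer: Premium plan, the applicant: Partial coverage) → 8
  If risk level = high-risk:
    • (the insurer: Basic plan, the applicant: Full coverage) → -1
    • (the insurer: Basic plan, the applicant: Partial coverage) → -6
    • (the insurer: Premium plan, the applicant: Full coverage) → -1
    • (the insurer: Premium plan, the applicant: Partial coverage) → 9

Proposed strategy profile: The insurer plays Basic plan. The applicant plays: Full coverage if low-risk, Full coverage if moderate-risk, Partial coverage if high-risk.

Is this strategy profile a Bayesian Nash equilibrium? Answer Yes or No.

The insurer plays Basic plan: E[Basic plan] = 0.8·(12) + 0.1·(12) + 0.1·(-5) = 10.3; E[Premium plan] = 4.8. Best-responding. ✓
The applicant (risk level low-risk), facing Basic plan: Full coverage gives 1, Partial coverage gives -1. Proposed Full coverage is best. ✓
The applicant (risk level moderate-risk), facing Basic plan: Full coverage gives 14, Partial coverage gives 11. Proposed Full coverage is best. ✓
The applicant (risk level high-risk), facing Basic plan: Full coverage gives -1, Partial coverage gives -6. Proposed Partial coverage is not best — profitable deviation exists. ✗

No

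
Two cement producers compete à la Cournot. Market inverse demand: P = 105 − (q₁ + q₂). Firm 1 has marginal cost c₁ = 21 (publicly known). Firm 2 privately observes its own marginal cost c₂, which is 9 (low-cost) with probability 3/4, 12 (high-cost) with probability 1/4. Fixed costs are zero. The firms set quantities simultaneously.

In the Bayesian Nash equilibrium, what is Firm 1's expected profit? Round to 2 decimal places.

588.06

Firm 2 with cost c maximizes (105 − (q₁+q₂) − c)·q₂, giving q₂(c) = (105 − c − q₁)/2.
E[c₂] = 3/4·9 + 1/4·12 = 9.75
Firm 1's FOC against E[q₂] yields q₁ = (105 − 2·21 + E[c₂])/3 = (105 − 42 + 9.75)/3 = 24.25.
E[P] = 105 − (q₁ + E[q₂]) = 45.25; Firm 1's expected profit = (E[P] − 21)·q₁ = (45.25 − 21)·24.25 = 588.062.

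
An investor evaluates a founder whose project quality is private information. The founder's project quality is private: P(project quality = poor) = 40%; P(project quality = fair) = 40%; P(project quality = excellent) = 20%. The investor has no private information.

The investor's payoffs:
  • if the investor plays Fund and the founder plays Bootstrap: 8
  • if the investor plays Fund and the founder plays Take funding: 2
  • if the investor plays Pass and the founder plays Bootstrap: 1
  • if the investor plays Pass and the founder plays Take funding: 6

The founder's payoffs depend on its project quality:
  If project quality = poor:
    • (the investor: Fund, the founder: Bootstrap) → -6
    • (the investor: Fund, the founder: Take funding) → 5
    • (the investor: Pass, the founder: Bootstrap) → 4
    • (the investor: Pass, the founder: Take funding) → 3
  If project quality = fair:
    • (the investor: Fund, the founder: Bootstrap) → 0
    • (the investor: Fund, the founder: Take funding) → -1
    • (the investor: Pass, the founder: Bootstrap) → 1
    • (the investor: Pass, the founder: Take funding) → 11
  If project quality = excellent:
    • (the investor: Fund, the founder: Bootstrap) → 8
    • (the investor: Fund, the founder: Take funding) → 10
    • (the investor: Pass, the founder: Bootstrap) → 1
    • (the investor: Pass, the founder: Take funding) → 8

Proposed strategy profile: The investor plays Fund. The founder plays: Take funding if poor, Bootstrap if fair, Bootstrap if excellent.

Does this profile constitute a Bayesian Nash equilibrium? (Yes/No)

No

The investor plays Fund: E[Fund] = 0.4·(2) + 0.4·(8) + 0.2·(8) = 5.6; E[Pass] = 3. Best-responding. ✓
The founder (project quality poor), facing Fund: Bootstrap gives -6, Take funding gives 5. Proposed Take funding is best. ✓
The founder (project quality fair), facing Fund: Bootstrap gives 0, Take funding gives -1. Proposed Bootstrap is best. ✓
The founder (project quality excellent), facing Fund: Bootstrap gives 8, Take funding gives 10. Proposed Bootstrap is not best — profitable deviation exists. ✗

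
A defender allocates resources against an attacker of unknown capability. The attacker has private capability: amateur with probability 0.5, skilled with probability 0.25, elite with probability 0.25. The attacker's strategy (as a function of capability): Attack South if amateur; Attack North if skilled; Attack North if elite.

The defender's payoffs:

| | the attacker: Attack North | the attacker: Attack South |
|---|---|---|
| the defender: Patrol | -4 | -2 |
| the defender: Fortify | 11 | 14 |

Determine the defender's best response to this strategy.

Fortify

E[Patrol] = 0.5·(-2) + 0.25·(-4) + 0.25·(-4) = -3
E[Fortify] = 0.5·(14) + 0.25·(11) + 0.25·(11) = 12.5
Best response: Fortify (12.5 is the largest).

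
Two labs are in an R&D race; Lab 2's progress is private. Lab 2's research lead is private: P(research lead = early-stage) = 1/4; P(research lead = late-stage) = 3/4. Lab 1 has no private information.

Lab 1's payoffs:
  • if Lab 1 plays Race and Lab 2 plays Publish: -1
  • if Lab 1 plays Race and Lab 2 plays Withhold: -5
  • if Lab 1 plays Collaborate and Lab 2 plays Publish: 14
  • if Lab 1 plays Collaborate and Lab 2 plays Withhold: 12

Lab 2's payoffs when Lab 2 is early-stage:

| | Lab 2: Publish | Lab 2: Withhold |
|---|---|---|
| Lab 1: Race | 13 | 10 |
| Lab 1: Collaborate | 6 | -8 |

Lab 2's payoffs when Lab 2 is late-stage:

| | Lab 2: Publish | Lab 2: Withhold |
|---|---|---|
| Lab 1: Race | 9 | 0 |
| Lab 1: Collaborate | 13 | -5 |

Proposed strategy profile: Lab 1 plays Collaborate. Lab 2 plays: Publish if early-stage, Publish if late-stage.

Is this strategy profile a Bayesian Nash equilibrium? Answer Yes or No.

Lab 1 plays Collaborate: E[Collaborate] = 1/4·(14) + 3/4·(14) = 14; E[Race] = -1. Best-responding. ✓
Lab 2 (research lead early-stage), facing Collaborate: Publish gives 6, Withhold gives -8. Proposed Publish is best. ✓
Lab 2 (research lead late-stage), facing Collaborate: Publish gives 13, Withhold gives -5. Proposed Publish is best. ✓

Yes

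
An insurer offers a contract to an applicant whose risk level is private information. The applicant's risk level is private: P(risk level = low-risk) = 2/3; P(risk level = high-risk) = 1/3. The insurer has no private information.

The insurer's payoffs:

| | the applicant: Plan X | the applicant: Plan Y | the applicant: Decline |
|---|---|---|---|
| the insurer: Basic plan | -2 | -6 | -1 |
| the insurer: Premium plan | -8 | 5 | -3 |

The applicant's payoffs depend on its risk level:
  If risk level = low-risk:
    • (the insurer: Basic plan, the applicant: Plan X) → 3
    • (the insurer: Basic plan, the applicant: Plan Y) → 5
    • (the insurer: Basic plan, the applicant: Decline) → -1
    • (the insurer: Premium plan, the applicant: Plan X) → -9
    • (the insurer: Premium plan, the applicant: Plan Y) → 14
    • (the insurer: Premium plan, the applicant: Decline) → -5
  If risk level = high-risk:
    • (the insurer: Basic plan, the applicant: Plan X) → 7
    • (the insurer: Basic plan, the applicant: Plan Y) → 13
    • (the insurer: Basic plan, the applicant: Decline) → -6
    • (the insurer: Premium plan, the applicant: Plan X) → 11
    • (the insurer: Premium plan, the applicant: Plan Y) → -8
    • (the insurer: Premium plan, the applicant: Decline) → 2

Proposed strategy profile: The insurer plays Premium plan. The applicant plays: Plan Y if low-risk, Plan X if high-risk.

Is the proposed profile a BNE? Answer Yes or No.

The insurer plays Premium plan: E[Premium plan] = 2/3·(5) + 1/3·(-8) = 2/3; E[Basic plan] = -14/3. Best-responding. ✓
The applicant (risk level low-risk), facing Premium plan: Plan X gives -9, Plan Y gives 14, Decline gives -5. Proposed Plan Y is best. ✓
The applicant (risk level high-risk), facing Premium plan: Plan X gives 11, Plan Y gives -8, Decline gives 2. Proposed Plan X is best. ✓

Yes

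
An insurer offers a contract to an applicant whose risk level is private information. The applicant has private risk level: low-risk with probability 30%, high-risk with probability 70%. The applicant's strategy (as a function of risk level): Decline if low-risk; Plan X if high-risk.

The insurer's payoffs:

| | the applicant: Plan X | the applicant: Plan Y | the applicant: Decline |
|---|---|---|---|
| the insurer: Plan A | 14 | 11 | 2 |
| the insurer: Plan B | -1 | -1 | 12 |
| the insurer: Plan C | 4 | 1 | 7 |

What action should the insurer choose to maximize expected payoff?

E[Plan A] = 0.3·(2) + 0.7·(14) = 10.4
E[Plan B] = 0.3·(12) + 0.7·(-1) = 2.9
E[Plan C] = 0.3·(7) + 0.7·(4) = 4.9
Best response: Plan A (10.4 is the largest).

Plan A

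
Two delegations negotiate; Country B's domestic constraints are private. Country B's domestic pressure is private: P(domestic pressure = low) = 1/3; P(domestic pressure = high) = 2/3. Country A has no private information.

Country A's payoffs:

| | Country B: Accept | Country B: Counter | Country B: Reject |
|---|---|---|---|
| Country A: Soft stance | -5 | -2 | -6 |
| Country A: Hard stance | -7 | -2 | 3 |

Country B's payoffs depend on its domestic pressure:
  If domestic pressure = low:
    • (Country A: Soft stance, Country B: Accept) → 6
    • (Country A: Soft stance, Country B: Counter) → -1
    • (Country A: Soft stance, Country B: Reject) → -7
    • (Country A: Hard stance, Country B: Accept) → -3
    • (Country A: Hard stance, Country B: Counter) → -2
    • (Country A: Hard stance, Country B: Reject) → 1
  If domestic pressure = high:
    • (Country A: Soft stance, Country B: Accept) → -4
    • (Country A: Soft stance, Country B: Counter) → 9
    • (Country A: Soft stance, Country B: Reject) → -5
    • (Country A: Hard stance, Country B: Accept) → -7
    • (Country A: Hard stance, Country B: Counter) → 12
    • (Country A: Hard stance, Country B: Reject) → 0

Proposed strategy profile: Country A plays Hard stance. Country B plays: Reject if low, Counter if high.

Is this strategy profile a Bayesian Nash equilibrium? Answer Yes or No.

Country A plays Hard stance: E[Hard stance] = 1/3·(3) + 2/3·(-2) = -1/3; E[Soft stance] = -10/3. Best-responding. ✓
Country B (domestic pressure low), facing Hard stance: Accept gives -3, Counter gives -2, Reject gives 1. Proposed Reject is best. ✓
Country B (domestic pressure high), facing Hard stance: Accept gives -7, Counter gives 12, Reject gives 0. Proposed Counter is best. ✓

Yes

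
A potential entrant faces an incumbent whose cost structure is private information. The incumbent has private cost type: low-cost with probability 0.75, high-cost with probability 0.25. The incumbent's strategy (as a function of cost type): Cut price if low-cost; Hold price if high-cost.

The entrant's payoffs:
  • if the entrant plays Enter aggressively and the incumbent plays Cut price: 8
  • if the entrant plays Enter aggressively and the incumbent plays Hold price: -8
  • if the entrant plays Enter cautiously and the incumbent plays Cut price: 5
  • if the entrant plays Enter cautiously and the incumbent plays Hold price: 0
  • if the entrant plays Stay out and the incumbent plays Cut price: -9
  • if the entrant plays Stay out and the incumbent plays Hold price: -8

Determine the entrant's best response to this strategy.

E[Enter aggressively] = 0.75·(8) + 0.25·(-8) = 4
E[Enter cautiously] = 0.75·(5) + 0.25·(0) = 3.75
E[Stay out] = 0.75·(-9) + 0.25·(-8) = -8.75
Best response: Enter aggressively (4 is the largest).

Enter aggressively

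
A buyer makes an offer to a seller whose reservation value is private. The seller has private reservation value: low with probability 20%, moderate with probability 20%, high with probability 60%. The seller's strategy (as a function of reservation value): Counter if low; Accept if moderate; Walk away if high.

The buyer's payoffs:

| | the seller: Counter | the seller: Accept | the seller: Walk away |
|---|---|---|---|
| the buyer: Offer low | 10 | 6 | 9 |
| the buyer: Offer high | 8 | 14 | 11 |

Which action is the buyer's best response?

E[Offer low] = 0.2·(10) + 0.2·(6) + 0.6·(9) = 8.6
E[Offer high] = 0.2·(8) + 0.2·(14) + 0.6·(11) = 11
Best response: Offer high (11 is the largest).

Offer high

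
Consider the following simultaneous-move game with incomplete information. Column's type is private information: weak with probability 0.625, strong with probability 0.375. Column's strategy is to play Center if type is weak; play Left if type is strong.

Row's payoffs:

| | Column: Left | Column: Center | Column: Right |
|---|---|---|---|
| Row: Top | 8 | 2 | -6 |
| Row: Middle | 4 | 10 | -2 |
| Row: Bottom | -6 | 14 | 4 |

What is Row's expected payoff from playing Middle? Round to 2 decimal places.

7.75

Take the expectation over Column's type, weighting each type's action by its prior probability.
E[Middle] = 0.625·10 + 0.375·4 = 6.25 + 1.5 = 7.75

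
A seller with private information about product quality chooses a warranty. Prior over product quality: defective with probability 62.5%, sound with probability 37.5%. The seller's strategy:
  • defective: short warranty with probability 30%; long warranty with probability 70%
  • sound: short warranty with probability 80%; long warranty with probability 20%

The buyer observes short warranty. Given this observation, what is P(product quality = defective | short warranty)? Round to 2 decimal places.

0.38

P(short warranty) = 0.625·0.3 + 0.375·0.8 = 0.4875
P(defective | short warranty) = (0.625·0.3) / 0.4875 = 0.1875 / 0.4875 = 0.384615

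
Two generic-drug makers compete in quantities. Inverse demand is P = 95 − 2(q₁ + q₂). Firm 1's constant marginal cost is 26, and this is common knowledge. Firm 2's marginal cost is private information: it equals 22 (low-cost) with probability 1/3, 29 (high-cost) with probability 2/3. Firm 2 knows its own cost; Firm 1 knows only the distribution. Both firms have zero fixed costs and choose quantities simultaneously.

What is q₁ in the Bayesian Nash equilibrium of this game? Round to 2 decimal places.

11.61

Type-c best response for Firm 2: q₂(c) = (95 − c)/4 − q₁/2.
Firm 1 maximizes expected profit; its first-order condition is 95 − 4q₁ − 2E[q₂] − 26 = 0.
Substituting E[q₂] and solving: E[c₂] = 26.6667, so q₁ = (95 − 2·26 + 26.6667)/6 = 11.6111.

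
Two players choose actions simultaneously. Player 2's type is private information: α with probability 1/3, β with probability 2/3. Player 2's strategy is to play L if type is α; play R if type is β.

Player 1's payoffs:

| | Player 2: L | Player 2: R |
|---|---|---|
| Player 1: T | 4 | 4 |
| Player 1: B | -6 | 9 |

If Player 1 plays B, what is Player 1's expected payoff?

Take the expectation over Player 2's type, weighting each type's action by its prior probability.
E[B] = 1/3·(-6) + 2/3·9 = (-2) + 6 = 4

4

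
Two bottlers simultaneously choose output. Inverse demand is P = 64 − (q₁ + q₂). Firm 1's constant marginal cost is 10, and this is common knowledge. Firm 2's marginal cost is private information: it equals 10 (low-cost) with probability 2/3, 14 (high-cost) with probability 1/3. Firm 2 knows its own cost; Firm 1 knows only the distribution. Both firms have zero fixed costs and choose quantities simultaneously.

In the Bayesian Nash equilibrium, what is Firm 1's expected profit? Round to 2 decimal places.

340.20

Type-c best response for Firm 2: q₂(c) = (64 − c)/2 − q₁/2.
Firm 1 maximizes expected profit; its first-order condition is 64 − 2q₁ − E[q₂] − 10 = 0.
Substituting E[q₂] and solving: E[c₂] = 11.3333, so q₁ = (64 − 2·10 + 11.3333)/3 = 18.4444.
E[P] = 64 − (q₁ + E[q₂]) = 28.4444; Firm 1's expected profit = (E[P] − 10)·q₁ = (28.4444 − 10)·18.4444 = 340.198.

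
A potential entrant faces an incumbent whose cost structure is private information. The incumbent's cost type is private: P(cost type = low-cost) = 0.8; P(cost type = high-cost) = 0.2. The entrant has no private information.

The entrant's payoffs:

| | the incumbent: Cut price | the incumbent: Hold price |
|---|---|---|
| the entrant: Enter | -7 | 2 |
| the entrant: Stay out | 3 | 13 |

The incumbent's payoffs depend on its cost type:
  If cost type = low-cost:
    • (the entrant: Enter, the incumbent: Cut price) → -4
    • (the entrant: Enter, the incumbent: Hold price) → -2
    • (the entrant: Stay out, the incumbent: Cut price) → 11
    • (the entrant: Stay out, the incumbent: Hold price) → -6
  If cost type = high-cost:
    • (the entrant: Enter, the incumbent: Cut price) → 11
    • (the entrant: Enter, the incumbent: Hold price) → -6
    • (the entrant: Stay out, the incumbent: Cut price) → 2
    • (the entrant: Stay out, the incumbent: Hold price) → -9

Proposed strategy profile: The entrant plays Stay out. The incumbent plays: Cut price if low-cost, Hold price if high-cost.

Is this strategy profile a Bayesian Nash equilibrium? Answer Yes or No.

The entrant plays Stay out: E[Stay out] = 0.8·(3) + 0.2·(13) = 5; E[Enter] = -5.2. Best-responding. ✓
The incumbent (cost type low-cost), facing Stay out: Cut price gives 11, Hold price gives -6. Proposed Cut price is best. ✓
The incumbent (cost type high-cost), facing Stay out: Cut price gives 2, Hold price gives -9. Proposed Hold price is not best — profitable deviation exists. ✗

No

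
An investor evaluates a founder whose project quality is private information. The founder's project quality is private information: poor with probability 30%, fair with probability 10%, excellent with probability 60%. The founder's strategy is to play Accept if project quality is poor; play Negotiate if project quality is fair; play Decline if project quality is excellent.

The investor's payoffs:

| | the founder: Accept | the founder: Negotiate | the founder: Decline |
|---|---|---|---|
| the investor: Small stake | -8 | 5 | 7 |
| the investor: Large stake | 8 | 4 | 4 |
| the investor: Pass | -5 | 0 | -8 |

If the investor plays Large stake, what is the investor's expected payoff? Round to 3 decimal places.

E[Large stake] = 0.3·8 + 0.1·4 + 0.6·4 = 2.4 + 0.4 + 2.4 = 5.2

5.200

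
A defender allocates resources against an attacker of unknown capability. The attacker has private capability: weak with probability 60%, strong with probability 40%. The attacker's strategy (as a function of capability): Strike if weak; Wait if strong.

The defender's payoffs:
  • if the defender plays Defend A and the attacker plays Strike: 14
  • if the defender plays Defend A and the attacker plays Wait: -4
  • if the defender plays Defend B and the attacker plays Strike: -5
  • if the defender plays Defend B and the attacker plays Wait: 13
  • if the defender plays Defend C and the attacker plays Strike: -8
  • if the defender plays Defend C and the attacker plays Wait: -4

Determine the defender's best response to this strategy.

Defend A

E[Defend A] = 0.6·(14) + 0.4·(-4) = 6.8
E[Defend B] = 0.6·(-5) + 0.4·(13) = 2.2
E[Defend C] = 0.6·(-8) + 0.4·(-4) = -6.4
Best response: Defend A (6.8 is the largest).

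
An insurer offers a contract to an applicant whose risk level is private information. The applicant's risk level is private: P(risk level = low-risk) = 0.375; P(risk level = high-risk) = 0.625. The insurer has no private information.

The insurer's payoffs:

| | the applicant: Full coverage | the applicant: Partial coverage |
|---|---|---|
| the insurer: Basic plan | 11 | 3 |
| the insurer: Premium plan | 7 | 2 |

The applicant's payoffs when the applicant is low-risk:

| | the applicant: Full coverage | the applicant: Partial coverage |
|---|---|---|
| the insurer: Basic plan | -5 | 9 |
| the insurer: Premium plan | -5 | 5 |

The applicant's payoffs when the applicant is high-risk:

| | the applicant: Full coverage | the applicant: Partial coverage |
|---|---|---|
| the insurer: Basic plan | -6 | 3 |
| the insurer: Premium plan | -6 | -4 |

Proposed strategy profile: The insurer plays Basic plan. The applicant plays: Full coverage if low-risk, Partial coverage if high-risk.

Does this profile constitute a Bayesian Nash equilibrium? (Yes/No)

No

The insurer plays Basic plan: E[Basic plan] = 0.375·(11) + 0.625·(3) = 6; E[Premium plan] = 3.875. Best-responding. ✓
The applicant (risk level low-risk), facing Basic plan: Full coverage gives -5, Partial coverage gives 9. Proposed Full coverage is not best — profitable deviation exists. ✗
The applicant (risk level high-risk), facing Basic plan: Full coverage gives -6, Partial coverage gives 3. Proposed Partial coverage is best. ✓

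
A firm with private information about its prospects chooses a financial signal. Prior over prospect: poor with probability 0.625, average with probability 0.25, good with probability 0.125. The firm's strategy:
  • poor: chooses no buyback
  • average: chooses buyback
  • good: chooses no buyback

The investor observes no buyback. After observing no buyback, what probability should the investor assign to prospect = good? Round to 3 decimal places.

0.167

Apply Bayes' rule using the sender's strategy as the likelihood.
P(no buyback) = 0.625·1 + 0.25·0 + 0.125·1 = 0.75
P(good | no buyback) = (0.125·1) / 0.75 = 0.125 / 0.75 = 0.166667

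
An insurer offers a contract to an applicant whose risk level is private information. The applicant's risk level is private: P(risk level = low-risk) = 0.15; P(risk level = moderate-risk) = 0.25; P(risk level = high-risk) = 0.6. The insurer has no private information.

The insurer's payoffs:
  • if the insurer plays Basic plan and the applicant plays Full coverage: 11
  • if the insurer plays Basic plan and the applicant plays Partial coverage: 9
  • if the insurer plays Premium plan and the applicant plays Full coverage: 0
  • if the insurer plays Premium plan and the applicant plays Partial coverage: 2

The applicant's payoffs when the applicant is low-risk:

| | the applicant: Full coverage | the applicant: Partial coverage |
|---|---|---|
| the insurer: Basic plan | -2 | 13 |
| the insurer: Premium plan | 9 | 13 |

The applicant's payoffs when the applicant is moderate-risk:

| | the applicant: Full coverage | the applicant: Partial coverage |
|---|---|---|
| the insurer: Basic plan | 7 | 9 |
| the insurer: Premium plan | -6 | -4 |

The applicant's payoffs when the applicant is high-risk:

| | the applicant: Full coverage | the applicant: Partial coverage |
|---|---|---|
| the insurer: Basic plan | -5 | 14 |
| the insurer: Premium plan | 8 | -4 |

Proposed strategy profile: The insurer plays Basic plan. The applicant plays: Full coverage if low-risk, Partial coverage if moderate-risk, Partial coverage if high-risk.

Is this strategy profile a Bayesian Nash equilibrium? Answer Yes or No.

The insurer plays Basic plan: E[Basic plan] = 0.15·(11) + 0.25·(9) + 0.6·(9) = 9.3; E[Premium plan] = 1.7. Best-responding. ✓
The applicant (risk level low-risk), facing Basic plan: Full coverage gives -2, Partial coverage gives 13. Proposed Full coverage is not best — profitable deviation exists. ✗
The applicant (risk level moderate-risk), facing Basic plan: Full coverage gives 7, Partial coverage gives 9. Proposed Partial coverage is best. ✓
The applicant (risk level high-risk), facing Basic plan: Full coverage gives -5, Partial coverage gives 14. Proposed Partial coverage is best. ✓

No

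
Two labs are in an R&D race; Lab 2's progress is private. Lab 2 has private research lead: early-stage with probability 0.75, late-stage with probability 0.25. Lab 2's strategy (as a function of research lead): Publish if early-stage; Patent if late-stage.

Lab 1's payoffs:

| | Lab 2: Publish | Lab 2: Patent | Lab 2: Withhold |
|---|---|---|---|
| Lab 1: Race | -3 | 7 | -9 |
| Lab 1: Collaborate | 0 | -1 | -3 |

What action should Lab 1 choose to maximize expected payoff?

E[Race] = 0.75·(-3) + 0.25·(7) = -0.5
E[Collaborate] = 0.75·(0) + 0.25·(-1) = -0.25
Best response: Collaborate (-0.25 is the largest).

Collaborate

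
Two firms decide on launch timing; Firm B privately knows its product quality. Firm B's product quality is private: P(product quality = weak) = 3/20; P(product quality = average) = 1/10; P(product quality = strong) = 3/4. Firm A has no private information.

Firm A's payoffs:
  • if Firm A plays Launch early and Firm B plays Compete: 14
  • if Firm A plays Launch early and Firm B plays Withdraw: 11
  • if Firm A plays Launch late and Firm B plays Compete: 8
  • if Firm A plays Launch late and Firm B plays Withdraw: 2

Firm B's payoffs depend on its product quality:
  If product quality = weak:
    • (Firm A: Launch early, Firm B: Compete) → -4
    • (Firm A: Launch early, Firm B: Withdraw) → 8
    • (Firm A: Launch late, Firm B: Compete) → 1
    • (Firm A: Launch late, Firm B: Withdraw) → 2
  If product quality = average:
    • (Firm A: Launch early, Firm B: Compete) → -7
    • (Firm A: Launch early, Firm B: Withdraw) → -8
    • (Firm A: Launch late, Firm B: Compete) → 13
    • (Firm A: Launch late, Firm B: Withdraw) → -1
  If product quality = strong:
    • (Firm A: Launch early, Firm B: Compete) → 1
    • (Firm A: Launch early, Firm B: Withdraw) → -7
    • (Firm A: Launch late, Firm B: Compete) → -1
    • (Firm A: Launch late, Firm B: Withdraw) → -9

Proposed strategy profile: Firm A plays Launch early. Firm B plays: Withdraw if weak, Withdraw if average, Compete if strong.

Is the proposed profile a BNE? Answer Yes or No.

No

Firm A plays Launch early: E[Launch early] = 3/20·(11) + 1/10·(11) + 3/4·(14) = 53/4; E[Launch late] = 13/2. Best-responding. ✓
Firm B (product quality weak), facing Launch early: Compete gives -4, Withdraw gives 8. Proposed Withdraw is best. ✓
Firm B (product quality average), facing Launch early: Compete gives -7, Withdraw gives -8. Proposed Withdraw is not best — profitable deviation exists. ✗
Firm B (product quality strong), facing Launch early: Compete gives 1, Withdraw gives -7. Proposed Compete is best. ✓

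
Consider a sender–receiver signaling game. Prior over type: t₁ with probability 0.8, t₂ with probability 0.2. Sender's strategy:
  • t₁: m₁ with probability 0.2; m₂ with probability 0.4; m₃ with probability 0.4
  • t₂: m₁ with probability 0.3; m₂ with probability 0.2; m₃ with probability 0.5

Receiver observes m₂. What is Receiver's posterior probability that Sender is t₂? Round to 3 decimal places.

0.111

P(m₂) = 0.8·0.4 + 0.2·0.2 = 0.36
P(t₂ | m₂) = (0.2·0.2) / 0.36 = 0.04 / 0.36 = 0.111111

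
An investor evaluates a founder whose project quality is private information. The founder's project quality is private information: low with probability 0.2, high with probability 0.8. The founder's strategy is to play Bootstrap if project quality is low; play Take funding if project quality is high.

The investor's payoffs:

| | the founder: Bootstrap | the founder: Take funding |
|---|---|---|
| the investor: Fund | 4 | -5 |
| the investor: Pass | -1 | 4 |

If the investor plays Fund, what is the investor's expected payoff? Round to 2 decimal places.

Take the expectation over the founder's project quality, weighting each type's action by its prior probability.
E[Fund] = 0.2·4 + 0.8·(-5) = 0.8 + (-4) = -3.2

-3.20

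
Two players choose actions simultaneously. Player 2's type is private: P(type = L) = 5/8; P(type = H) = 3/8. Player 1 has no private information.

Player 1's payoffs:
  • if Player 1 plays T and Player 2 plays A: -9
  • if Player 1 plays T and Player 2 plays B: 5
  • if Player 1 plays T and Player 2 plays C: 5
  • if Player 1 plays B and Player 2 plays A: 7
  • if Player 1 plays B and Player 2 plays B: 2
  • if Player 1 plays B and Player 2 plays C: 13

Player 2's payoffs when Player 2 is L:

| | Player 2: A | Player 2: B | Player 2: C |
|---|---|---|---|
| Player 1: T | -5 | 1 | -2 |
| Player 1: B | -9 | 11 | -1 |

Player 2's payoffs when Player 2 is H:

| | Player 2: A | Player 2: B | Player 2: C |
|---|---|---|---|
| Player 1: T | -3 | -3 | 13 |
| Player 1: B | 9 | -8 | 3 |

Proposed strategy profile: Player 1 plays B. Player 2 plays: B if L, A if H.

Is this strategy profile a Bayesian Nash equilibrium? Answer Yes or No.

Yes

A profile is a BNE iff every type of every player is best-responding given beliefs about the other side.
Player 1 plays B: E[B] = 5/8·(2) + 3/8·(7) = 31/8; E[T] = -1/4. Best-responding. ✓
Player 2 (type L), facing B: A gives -9, B gives 11, C gives -1. Proposed B is best. ✓
Player 2 (type H), facing B: A gives 9, B gives -8, C gives 3. Proposed A is best. ✓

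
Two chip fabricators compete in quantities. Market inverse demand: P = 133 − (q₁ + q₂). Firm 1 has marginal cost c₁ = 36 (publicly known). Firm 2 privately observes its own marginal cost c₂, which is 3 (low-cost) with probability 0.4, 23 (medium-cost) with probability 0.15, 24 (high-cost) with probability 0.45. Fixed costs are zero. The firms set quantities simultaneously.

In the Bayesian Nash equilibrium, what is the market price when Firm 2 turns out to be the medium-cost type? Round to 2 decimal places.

65.26

Type-c best response for Firm 2: q₂(c) = (133 − c)/2 − q₁/2.
Firm 1 maximizes expected profit; its first-order condition is 133 − 2q₁ − E[q₂] − 36 = 0.
Substituting E[q₂] and solving: E[c₂] = 15.45, so q₁ = (133 − 2·36 + 15.45)/3 = 25.4833.
q₂(medium-cost) = 42.2583, so P = 133 − (25.4833 + 42.2583) = 65.2583.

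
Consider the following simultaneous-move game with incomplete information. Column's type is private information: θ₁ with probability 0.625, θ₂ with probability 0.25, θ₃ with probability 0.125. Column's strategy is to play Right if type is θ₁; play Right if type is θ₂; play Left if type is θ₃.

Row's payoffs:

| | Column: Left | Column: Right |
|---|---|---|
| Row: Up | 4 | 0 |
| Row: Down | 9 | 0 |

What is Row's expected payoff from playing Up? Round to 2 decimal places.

0.50

Take the expectation over Column's type, weighting each type's action by its prior probability.
E[Up] = 0.625·0 + 0.25·0 + 0.125·4 = 0 + 0 + 0.5 = 0.5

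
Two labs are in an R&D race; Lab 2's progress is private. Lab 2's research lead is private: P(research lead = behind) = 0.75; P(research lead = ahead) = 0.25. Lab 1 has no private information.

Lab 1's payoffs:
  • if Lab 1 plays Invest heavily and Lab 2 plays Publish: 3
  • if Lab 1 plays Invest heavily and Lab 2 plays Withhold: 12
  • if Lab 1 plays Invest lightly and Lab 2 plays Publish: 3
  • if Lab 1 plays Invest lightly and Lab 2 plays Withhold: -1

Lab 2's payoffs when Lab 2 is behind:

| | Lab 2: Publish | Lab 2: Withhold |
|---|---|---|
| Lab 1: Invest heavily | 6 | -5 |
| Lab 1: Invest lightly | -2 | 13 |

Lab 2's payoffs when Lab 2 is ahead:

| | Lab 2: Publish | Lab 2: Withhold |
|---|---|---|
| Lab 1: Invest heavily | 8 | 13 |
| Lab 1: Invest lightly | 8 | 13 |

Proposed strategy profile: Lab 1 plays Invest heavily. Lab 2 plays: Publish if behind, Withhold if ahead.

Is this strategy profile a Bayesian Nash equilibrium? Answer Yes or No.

Lab 1 plays Invest heavily: E[Invest heavily] = 0.75·(3) + 0.25·(12) = 5.25; E[Invest lightly] = 2. Best-responding. ✓
Lab 2 (research lead behind), facing Invest heavily: Publish gives 6, Withhold gives -5. Proposed Publish is best. ✓
Lab 2 (research lead ahead), facing Invest heavily: Publish gives 8, Withhold gives 13. Proposed Withhold is best. ✓

Yes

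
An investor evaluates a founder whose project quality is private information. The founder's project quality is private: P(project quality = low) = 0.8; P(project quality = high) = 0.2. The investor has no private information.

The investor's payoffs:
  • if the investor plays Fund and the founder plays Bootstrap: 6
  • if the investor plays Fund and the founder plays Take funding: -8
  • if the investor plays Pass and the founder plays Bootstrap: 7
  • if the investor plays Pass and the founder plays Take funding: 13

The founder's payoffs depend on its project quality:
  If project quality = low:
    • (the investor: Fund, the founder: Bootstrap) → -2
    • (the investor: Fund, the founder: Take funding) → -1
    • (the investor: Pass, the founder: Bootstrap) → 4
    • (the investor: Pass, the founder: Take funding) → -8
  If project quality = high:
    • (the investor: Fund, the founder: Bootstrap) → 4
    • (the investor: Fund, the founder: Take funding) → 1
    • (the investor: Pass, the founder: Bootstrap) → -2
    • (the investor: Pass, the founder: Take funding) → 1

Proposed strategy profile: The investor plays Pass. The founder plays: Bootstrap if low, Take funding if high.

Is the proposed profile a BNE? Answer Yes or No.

The investor plays Pass: E[Pass] = 0.8·(7) + 0.2·(13) = 8.2; E[Fund] = 3.2. Best-responding. ✓
The founder (project quality low), facing Pass: Bootstrap gives 4, Take funding gives -8. Proposed Bootstrap is best. ✓
The founder (project quality high), facing Pass: Bootstrap gives -2, Take funding gives 1. Proposed Take funding is best. ✓

Yes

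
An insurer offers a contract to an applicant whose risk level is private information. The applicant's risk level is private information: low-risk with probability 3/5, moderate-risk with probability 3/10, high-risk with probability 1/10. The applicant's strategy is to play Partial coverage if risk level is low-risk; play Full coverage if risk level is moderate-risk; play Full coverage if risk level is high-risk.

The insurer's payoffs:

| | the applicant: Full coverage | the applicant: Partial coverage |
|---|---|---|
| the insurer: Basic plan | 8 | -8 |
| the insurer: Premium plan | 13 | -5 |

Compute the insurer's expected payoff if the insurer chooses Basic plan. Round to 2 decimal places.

Take the expectation over the applicant's risk level, weighting each type's action by its prior probability.
E[Basic plan] = 3/5·(-8) + 3/10·8 + 1/10·8 = (-24/5) + 12/5 + 4/5 = -8/5

-1.60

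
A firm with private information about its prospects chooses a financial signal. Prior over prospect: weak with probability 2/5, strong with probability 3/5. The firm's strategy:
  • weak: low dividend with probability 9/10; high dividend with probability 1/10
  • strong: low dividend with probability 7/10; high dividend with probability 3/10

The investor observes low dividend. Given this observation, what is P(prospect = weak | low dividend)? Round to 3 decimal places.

0.462

Apply Bayes' rule using the sender's strategy as the likelihood.
P(low dividend) = (2/5)·(9/10) + (3/5)·(7/10) = 39/50
P(weak | low dividend) = ((2/5)·(9/10)) / (39/50) = (9/25) / (39/50) = 6/13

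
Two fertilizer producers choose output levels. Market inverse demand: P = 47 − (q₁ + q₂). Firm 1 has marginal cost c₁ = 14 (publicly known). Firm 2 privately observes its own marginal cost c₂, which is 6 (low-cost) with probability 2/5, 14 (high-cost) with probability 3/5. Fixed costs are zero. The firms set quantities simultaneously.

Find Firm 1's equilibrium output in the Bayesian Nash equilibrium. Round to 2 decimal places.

9.93

Firm 2 with cost c maximizes (47 − (q₁+q₂) − c)·q₂, giving q₂(c) = (47 − c − q₁)/2.
E[c₂] = 2/5·6 + 3/5·14 = 10.8
Firm 1's FOC against E[q₂] yields q₁ = (47 − 2·14 + E[c₂])/3 = (47 − 28 + 10.8)/3 = 9.93333.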